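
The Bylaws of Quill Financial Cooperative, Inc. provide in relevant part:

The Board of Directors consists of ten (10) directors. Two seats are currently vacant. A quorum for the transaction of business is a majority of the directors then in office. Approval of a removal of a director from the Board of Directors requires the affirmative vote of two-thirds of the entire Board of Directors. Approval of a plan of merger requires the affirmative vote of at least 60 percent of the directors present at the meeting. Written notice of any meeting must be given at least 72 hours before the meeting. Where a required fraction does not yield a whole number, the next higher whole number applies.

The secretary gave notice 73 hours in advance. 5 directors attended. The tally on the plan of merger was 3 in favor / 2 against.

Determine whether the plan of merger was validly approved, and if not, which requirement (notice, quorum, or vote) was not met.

Valid — all requirements satisfied.

Notice: 73 hours given; 72 required (73 ≥ 72). Satisfied.
Quorum: 5 present; quorum is 5. Satisfied.
Vote: the plan of merger requires three-fifths of the directors present (5). 3/5 of 5 = 3, so 3 affirmative votes are needed; 3 voted in favor. Satisfied.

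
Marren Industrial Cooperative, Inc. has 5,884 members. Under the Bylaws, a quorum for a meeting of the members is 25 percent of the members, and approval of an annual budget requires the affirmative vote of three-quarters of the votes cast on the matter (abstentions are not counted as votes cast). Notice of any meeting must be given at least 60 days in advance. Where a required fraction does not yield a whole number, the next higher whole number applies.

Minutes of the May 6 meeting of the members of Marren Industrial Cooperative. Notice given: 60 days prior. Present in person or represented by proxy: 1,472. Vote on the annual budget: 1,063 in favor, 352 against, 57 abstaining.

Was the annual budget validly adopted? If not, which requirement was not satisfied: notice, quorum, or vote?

Notice: 60 days given; 60 required. Satisfied.
Quorum: 25% of 5,884 = 1,471; 1,472 present. Satisfied.
Vote: requires three-fourths of the votes cast (1,472 − 57 abstaining = 1,415); 3/4 of 1415 = 1061.25, rounded up to 1062, so 1,062 needed; 1,063 in favor. Satisfied.

Valid — all requirements satisfied.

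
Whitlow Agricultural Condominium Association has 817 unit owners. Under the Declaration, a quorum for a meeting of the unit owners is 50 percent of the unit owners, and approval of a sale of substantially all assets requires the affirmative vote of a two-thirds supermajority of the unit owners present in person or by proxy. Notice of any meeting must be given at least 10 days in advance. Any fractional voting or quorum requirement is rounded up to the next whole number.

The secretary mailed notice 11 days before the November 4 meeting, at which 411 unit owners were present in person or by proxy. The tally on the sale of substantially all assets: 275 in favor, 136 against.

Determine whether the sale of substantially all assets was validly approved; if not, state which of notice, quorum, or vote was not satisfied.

Valid — all requirements satisfied.

Notice: 11 days given; 10 required. Satisfied.
Quorum: 50% of 817 = 408.50, rounded up to 409; 411 present. Satisfied.
Vote: requires two-thirds of those present (411); 2/3 of 411 = 274, so 274 needed; 275 in favor. Satisfied.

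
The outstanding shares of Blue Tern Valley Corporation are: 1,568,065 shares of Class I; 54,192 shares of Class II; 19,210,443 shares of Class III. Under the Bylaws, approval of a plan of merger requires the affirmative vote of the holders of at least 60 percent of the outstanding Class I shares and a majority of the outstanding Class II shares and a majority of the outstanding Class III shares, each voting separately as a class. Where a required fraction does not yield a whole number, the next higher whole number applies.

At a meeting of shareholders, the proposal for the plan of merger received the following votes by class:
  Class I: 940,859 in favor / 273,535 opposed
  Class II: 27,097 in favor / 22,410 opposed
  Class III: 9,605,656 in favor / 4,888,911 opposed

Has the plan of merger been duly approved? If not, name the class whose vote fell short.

Approved — every class gave the required vote.

Class I: 3/5 of 1568065 = 940839; 940,839 required, 940,859 in favor — approved.
Class II: a majority of 54192 is 27097; 27,097 required, 27,097 in favor — approved.
Class III: a majority of 19210443 is 9605222; 9,605,222 required, 9,605,656 in favor — approved.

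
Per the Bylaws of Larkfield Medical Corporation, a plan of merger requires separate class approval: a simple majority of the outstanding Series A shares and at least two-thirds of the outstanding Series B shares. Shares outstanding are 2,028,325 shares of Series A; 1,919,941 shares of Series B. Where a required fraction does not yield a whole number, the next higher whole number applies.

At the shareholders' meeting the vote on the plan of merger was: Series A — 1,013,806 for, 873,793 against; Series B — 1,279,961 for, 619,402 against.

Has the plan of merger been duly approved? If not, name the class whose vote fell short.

Not approved — the Series A shares did not give the required vote.

Series A: a majority of 2028325 is 1014163; 1,014,163 required, 1,013,806 in favor — not approved.
Series B: 2/3 of 1919941 = 1279960.67, rounded up to 1279961; 1,279,961 required, 1,279,961 in favor — approved.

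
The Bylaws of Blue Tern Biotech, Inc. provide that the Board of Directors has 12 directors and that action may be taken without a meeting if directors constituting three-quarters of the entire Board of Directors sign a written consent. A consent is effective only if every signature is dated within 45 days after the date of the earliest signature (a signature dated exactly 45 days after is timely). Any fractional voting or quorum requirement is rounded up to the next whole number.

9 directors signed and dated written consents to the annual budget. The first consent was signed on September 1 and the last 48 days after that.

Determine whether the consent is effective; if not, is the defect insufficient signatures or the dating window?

Signatures required: three-quarters of 12 — 3/4 of 12 = 9, so 9 needed; 9 signed. Sufficient.
Dating window: the latest signature is 48 days after the earliest; the limit is 45 days. Outside the window.

Not effective — dating-window requirement not satisfied.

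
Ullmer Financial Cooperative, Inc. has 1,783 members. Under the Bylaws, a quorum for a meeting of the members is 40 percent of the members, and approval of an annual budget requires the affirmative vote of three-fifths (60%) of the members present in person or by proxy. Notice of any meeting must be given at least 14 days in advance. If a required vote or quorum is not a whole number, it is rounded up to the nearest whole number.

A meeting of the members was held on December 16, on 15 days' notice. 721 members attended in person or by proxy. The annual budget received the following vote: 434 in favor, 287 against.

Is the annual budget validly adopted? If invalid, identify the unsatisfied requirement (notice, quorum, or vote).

Valid — all requirements satisfied.

Notice: 15 days given; 14 required. Satisfied.
Quorum: 40% of 1,783 = 713.20, rounded up to 714; 721 present. Satisfied.
Vote: requires three-fifths of those present (721); 3/5 of 721 = 432.60, rounded up to 433, so 433 needed; 434 in favor. Satisfied.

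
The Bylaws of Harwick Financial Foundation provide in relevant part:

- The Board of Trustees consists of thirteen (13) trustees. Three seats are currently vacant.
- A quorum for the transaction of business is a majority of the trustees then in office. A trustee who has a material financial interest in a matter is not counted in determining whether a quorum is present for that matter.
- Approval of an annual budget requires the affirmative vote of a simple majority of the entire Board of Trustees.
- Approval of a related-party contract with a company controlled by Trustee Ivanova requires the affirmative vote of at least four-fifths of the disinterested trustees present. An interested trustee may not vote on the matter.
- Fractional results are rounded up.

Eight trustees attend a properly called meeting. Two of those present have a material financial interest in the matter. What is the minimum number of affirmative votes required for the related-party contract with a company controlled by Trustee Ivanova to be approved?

The related-party contract with a company controlled by Trustee Ivanova requires four-fifths of the disinterested trustees present (8 − 2 = 6).
4/5 of 6 = 4.80, rounded up to 5.

5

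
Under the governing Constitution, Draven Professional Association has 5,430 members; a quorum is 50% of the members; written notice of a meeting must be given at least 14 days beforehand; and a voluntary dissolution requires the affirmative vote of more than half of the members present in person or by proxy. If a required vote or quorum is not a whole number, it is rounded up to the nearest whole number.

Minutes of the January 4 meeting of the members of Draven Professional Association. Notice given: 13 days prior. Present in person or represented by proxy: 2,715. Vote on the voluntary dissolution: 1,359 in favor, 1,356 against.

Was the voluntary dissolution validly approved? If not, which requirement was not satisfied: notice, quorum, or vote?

Notice: 13 days given; 14 required. Not satisfied.
Quorum: 50% of 5,430 = 2,715; 2,715 present. Satisfied.
Vote: requires a majority of those present (2,715); a majority of 2715 is 1358, so 1,358 needed; 1,359 in favor. Satisfied.

Invalid — notice requirement not satisfied.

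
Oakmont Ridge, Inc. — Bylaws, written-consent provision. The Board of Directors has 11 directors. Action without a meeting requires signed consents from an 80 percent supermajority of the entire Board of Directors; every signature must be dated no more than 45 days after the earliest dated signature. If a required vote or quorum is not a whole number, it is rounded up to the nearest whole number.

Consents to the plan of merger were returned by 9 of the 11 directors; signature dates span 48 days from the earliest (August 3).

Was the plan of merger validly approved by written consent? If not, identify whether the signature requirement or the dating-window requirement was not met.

Not effective — dating-window requirement not satisfied.

Signatures required: an 80 percent supermajority of 11 — 4/5 of 11 = 8.80, rounded up to 9, so 9 needed; 9 signed. Sufficient.
Dating window: the latest signature is 48 days after the earliest; the limit is 45 days. Outside the window.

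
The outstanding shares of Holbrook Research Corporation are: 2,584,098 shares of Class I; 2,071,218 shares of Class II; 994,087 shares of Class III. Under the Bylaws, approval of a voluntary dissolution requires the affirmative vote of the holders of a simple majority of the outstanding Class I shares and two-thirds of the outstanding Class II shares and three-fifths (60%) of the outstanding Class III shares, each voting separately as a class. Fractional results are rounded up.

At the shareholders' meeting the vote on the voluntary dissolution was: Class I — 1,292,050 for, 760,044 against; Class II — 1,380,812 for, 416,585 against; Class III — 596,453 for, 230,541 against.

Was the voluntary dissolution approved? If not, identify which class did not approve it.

Class I: a majority of 2584098 is 1292050; 1,292,050 required, 1,292,050 in favor — approved.
Class II: 2/3 of 2071218 = 1380812; 1,380,812 required, 1,380,812 in favor — approved.
Class III: 3/5 of 994087 = 596452.20, rounded up to 596453; 596,453 required, 596,453 in favor — approved.

Approved — every class gave the required vote.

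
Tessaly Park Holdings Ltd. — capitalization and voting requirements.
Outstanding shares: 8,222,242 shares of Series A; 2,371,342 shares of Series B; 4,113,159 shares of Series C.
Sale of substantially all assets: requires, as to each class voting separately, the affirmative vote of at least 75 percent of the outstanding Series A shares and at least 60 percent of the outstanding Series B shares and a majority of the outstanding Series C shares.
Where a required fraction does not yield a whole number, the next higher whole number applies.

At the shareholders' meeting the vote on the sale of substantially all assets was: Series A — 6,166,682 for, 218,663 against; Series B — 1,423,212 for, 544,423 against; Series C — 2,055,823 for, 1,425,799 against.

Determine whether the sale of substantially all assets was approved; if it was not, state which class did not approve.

Series A: 3/4 of 8222242 = 6166681.50, rounded up to 6166682; 6,166,682 required, 6,166,682 in favor — approved.
Series B: 3/5 of 2371342 = 1422805.20, rounded up to 1422806; 1,422,806 required, 1,423,212 in favor — approved.
Series C: a majority of 4113159 is 2056580; 2,056,580 required, 2,055,823 in favor — not approved.

Not approved — the Series C shares did not give the required vote.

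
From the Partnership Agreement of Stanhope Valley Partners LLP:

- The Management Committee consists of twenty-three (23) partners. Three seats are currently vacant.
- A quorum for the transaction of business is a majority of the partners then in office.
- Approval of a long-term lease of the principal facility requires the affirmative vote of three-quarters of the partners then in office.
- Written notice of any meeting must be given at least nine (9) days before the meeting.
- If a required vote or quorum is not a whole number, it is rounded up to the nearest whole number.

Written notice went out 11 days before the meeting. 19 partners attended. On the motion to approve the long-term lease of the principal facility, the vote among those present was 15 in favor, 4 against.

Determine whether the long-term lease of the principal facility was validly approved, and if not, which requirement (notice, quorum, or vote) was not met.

Notice: 11 days given; 9 required (11 ≥ 9). Satisfied.
Quorum: 19 present; quorum is 11. Satisfied.
Vote: the long-term lease of the principal facility requires three-fourths of the partners then in office (20). 3/4 of 20 = 15, so 15 affirmative votes are needed; 15 voted in favor. Satisfied.

Valid — all requirements satisfied.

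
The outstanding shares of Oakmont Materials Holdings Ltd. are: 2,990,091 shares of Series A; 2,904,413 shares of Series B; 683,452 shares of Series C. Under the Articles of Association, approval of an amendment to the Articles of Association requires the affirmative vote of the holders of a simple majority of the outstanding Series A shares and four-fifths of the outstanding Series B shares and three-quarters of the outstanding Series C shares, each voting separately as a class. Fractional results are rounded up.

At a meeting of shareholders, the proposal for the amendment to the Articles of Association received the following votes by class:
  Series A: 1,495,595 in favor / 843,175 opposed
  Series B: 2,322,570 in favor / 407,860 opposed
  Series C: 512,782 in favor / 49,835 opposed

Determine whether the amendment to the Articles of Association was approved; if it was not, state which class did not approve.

Not approved — the Series B shares did not give the required vote.

Series A: a majority of 2990091 is 1495046; 1,495,046 required, 1,495,595 in favor — approved.
Series B: 4/5 of 2904413 = 2323530.40, rounded up to 2323531; 2,323,531 required, 2,322,570 in favor — not approved.
Series C: 3/4 of 683452 = 512589; 512,589 required, 512,782 in favor — approved.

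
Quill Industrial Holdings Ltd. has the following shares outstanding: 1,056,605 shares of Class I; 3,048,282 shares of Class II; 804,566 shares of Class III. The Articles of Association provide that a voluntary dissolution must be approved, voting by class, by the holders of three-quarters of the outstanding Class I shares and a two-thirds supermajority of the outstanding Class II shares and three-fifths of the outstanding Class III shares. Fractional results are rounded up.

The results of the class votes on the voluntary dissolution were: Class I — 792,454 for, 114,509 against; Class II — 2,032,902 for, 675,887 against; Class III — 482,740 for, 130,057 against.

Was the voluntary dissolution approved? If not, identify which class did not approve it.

Approved — every class gave the required vote.

Class I: 3/4 of 1056605 = 792453.75, rounded up to 792454; 792,454 required, 792,454 in favor — approved.
Class II: 2/3 of 3048282 = 2032188; 2,032,188 required, 2,032,902 in favor — approved.
Class III: 3/5 of 804566 = 482739.60, rounded up to 482740; 482,740 required, 482,740 in favor — approved.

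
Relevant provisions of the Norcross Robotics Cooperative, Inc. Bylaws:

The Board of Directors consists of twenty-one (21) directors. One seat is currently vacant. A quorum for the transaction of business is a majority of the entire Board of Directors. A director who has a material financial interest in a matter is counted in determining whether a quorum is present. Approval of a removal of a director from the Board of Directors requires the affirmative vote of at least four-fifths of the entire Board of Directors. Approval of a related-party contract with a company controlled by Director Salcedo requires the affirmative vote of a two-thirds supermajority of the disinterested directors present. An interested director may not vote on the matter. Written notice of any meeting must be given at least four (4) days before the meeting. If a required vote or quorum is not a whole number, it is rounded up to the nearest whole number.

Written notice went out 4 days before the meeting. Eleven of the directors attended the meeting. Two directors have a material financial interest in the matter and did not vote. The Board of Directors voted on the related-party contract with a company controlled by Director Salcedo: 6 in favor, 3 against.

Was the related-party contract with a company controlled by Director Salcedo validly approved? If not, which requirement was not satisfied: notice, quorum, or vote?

Valid — all requirements satisfied.

Notice: 4 days given; 4 required (4 ≥ 4). Satisfied.
Quorum: 11 present (interested directors count toward quorum); quorum is 11. Satisfied.
Vote: the related-party contract with a company controlled by Director Salcedo requires two-thirds of the disinterested directors present (11 − 2 = 9). 2/3 of 9 = 6, so 6 affirmative votes are needed; 6 voted in favor. Satisfied.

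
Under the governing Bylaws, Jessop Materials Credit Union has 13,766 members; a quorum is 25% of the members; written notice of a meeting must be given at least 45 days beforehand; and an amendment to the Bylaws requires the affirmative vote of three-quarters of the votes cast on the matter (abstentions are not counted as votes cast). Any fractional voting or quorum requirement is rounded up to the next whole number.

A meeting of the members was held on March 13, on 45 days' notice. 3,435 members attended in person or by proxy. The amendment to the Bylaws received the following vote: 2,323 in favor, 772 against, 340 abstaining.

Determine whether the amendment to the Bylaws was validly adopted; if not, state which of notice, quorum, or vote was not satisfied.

Notice: 45 days given; 45 required. Satisfied.
Quorum: 25% of 13,766 = 3,441.50, rounded up to 3,442; 3,435 present. Not satisfied.
Vote: requires three-fourths of the votes cast (3,435 − 340 abstaining = 3,095); 3/4 of 3095 = 2321.25, rounded up to 2322, so 2,322 needed; 2,323 in favor. Satisfied.

Invalid — quorum requirement not satisfied.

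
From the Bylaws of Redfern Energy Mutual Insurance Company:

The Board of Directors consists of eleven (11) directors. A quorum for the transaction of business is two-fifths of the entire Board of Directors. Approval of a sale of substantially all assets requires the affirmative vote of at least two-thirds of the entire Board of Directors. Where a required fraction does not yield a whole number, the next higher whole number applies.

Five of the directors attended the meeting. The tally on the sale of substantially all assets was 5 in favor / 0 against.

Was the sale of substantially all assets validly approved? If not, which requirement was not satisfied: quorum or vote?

Quorum: 5 present; quorum is 5. Satisfied.
Vote: the sale of substantially all assets requires two-thirds of the entire Board of Directors (11). 2/3 of 11 = 7.33, rounded up to 8, so 8 affirmative votes are needed; 5 voted in favor. Not satisfied.

Invalid — vote requirement not satisfied.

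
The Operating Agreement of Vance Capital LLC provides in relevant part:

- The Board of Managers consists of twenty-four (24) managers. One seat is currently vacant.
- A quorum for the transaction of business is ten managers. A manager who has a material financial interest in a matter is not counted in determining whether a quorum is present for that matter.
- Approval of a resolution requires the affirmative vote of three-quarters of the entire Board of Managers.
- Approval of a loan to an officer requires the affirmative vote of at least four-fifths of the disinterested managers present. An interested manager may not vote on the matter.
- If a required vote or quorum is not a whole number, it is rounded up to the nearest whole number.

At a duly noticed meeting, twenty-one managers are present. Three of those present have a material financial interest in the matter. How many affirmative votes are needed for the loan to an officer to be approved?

15

The loan to an officer requires four-fifths of the disinterested managers present (21 − 3 = 18).
4/5 of 18 = 14.40, rounded up to 15.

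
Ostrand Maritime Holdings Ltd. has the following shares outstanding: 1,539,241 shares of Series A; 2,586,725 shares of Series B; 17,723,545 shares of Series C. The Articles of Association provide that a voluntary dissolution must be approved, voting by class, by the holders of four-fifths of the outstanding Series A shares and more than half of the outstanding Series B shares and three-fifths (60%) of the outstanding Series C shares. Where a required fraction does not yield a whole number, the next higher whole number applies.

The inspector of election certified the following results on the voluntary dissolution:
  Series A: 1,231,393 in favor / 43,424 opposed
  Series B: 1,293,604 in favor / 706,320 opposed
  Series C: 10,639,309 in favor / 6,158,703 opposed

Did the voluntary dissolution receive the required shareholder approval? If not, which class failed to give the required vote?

Approved — every class gave the required vote.

Series A: 4/5 of 1539241 = 1231392.80, rounded up to 1231393; 1,231,393 required, 1,231,393 in favor — approved.
Series B: a majority of 2586725 is 1293363; 1,293,363 required, 1,293,604 in favor — approved.
Series C: 3/5 of 17723545 = 10634127; 10,634,127 required, 10,639,309 in favor — approved.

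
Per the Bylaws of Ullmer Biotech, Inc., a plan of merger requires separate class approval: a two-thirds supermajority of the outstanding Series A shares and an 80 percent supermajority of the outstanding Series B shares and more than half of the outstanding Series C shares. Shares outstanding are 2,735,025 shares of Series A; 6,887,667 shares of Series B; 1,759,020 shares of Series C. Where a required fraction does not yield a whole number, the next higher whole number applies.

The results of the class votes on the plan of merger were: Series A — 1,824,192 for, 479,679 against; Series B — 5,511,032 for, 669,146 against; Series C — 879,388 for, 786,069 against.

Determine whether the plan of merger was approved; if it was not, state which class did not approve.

Not approved — the Series C shares did not give the required vote.

Series A: 2/3 of 2735025 = 1823350; 1,823,350 required, 1,824,192 in favor — approved.
Series B: 4/5 of 6887667 = 5510133.60, rounded up to 5510134; 5,510,134 required, 5,511,032 in favor — approved.
Series C: a majority of 1759020 is 879511; 879,511 required, 879,388 in favor — not approved.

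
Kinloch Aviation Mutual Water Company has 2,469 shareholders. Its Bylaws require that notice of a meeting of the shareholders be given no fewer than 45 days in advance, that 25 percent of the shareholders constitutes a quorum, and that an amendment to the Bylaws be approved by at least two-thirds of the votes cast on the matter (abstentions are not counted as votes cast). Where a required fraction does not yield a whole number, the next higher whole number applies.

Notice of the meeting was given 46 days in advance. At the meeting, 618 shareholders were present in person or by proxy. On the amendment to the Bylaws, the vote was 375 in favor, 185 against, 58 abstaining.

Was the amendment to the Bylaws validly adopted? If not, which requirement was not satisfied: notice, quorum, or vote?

Notice: 46 days given; 45 required. Satisfied.
Quorum: 25% of 2,469 = 617.25, rounded up to 618; 618 present. Satisfied.
Vote: requires two-thirds of the votes cast (618 − 58 abstaining = 560); 2/3 of 560 = 373.33, rounded up to 374, so 374 needed; 375 in favor. Satisfied.

Valid — all requirements satisfied.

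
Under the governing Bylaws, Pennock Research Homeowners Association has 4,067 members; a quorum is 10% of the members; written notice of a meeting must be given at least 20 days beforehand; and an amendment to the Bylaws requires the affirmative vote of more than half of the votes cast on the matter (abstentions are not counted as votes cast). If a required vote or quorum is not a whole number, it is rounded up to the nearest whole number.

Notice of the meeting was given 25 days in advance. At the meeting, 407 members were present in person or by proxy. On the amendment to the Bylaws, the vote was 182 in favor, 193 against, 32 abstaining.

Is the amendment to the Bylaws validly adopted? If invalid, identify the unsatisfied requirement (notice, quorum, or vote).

Invalid — vote requirement not satisfied.

Notice: 25 days given; 20 required. Satisfied.
Quorum: 10% of 4,067 = 406.70, rounded up to 407; 407 present. Satisfied.
Vote: requires a majority of the votes cast (407 − 32 abstaining = 375); a majority of 375 is 188, so 188 needed; 182 in favor. Not satisfied.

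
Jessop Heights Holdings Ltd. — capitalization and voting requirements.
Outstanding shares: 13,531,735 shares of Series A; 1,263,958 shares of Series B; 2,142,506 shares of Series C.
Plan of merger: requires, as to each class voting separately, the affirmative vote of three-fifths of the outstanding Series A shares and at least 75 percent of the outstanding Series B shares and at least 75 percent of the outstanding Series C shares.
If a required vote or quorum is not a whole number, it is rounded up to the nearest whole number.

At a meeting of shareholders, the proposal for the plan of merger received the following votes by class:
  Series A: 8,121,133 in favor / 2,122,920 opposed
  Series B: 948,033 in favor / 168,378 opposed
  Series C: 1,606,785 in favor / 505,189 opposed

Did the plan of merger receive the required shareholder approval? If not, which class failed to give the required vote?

Not approved — the Series C shares did not give the required vote.

Series A: 3/5 of 13531735 = 8119041; 8,119,041 required, 8,121,133 in favor — approved.
Series B: 3/4 of 1263958 = 947968.50, rounded up to 947969; 947,969 required, 948,033 in favor — approved.
Series C: 3/4 of 2142506 = 1606879.50, rounded up to 1606880; 1,606,880 required, 1,606,785 in favor — not approved.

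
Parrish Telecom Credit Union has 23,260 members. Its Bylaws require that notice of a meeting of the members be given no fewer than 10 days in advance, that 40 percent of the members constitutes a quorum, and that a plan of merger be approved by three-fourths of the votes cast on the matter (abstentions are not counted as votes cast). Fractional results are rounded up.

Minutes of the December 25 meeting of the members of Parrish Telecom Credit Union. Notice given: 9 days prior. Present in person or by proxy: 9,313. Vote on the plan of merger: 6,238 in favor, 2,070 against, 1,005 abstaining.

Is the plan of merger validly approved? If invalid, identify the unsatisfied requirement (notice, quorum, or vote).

Invalid — notice requirement not satisfied.

Notice: 9 days given; 10 required. Not satisfied.
Quorum: 40% of 23,260 = 9,304; 9,313 present. Satisfied.
Vote: requires three-fourths of the votes cast (9,313 − 1,005 abstaining = 8,308); 3/4 of 8308 = 6231, so 6,231 needed; 6,238 in favor. Satisfied.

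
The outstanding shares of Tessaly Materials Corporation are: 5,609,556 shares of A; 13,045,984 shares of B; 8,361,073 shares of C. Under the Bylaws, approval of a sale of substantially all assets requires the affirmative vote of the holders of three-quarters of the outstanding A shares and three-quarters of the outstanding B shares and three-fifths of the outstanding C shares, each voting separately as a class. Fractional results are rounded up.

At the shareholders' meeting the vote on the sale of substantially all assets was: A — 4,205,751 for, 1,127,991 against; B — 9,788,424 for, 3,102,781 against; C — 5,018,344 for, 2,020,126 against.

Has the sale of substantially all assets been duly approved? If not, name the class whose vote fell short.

Not approved — the A shares did not give the required vote.

A: 3/4 of 5609556 = 4207167; 4,207,167 required, 4,205,751 in favor — not approved.
B: 3/4 of 13045984 = 9784488; 9,784,488 required, 9,788,424 in favor — approved.
C: 3/5 of 8361073 = 5016643.80, rounded up to 5016644; 5,016,644 required, 5,018,344 in favor — approved.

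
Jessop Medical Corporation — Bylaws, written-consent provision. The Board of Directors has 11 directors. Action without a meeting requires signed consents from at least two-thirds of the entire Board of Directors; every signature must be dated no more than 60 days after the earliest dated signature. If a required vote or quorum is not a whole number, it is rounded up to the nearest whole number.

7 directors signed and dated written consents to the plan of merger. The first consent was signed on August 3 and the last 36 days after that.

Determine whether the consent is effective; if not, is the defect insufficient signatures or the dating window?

Not effective — insufficient signatures.

Signatures required: at least two-thirds of 11 — 2/3 of 11 = 7.33, rounded up to 8, so 8 needed; 7 signed. Insufficient.
Dating window: the latest signature is 36 days after the earliest; the limit is 60 days. Within the window.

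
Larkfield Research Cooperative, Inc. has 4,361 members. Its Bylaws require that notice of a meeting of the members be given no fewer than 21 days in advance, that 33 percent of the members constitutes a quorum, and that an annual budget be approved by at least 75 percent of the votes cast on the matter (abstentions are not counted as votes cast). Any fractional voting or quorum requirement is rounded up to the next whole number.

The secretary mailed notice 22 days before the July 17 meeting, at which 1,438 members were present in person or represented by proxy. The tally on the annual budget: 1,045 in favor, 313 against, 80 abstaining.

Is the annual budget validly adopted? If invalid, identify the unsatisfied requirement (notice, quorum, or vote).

Notice: 22 days given; 21 required. Satisfied.
Quorum: 33% of 4,361 = 1,439.13, rounded up to 1,440; 1,438 present. Not satisfied.
Vote: requires three-fourths of the votes cast (1,438 − 80 abstaining = 1,358); 3/4 of 1358 = 1018.50, rounded up to 1019, so 1,019 needed; 1,045 in favor. Satisfied.

Invalid — quorum requirement not satisfied.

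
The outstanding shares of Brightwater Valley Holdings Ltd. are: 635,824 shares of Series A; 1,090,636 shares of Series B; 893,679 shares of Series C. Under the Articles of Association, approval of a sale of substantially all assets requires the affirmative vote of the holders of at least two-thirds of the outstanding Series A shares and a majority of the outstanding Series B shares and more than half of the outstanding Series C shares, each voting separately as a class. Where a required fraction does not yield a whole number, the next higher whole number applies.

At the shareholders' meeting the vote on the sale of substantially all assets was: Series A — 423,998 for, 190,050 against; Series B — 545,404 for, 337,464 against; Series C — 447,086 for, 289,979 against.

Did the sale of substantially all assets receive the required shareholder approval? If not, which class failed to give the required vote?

Series A: 2/3 of 635824 = 423882.67, rounded up to 423883; 423,883 required, 423,998 in favor — approved.
Series B: a majority of 1090636 is 545319; 545,319 required, 545,404 in favor — approved.
Series C: a majority of 893679 is 446840; 446,840 required, 447,086 in favor — approved.

Approved — every class gave the required vote.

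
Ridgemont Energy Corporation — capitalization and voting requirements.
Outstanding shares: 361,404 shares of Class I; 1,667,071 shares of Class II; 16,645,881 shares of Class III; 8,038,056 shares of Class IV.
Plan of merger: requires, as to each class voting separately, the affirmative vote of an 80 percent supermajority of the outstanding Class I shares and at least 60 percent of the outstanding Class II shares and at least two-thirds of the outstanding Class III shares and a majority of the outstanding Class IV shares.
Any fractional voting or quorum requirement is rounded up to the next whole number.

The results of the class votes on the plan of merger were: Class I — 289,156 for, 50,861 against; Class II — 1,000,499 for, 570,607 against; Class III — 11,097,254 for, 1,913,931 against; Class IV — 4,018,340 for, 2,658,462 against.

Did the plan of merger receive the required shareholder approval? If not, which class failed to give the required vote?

Class I: 4/5 of 361404 = 289123.20, rounded up to 289124; 289,124 required, 289,156 in favor — approved.
Class II: 3/5 of 1667071 = 1000242.60, rounded up to 1000243; 1,000,243 required, 1,000,499 in favor — approved.
Class III: 2/3 of 16645881 = 11097254; 11,097,254 required, 11,097,254 in favor — approved.
Class IV: a majority of 8038056 is 4019029; 4,019,029 required, 4,018,340 in favor — not approved.

Not approved — the Class IV shares did not give the required vote.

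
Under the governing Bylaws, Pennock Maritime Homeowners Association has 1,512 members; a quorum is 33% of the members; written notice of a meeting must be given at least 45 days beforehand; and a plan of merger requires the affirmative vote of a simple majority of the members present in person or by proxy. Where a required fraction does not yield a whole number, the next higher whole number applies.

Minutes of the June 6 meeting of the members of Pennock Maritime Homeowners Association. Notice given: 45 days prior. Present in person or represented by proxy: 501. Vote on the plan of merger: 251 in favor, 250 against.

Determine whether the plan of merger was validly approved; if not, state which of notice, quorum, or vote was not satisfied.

Notice: 45 days given; 45 required. Satisfied.
Quorum: 33% of 1,512 = 498.96, rounded up to 499; 501 present. Satisfied.
Vote: requires a majority of those present (501); a majority of 501 is 251, so 251 needed; 251 in favor. Satisfied.

Valid — all requirements satisfied.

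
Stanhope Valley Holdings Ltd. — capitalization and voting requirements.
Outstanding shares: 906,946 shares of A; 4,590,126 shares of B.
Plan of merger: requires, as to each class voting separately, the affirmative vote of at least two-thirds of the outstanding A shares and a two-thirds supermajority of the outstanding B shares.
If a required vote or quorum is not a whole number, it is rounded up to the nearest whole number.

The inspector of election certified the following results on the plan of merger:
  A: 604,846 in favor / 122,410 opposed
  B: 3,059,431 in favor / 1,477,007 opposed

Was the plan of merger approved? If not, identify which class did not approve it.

Not approved — the B shares did not give the required vote.

A: 2/3 of 906946 = 604630.67, rounded up to 604631; 604,631 required, 604,846 in favor — approved.
B: 2/3 of 4590126 = 3060084; 3,060,084 required, 3,059,431 in favor — not approved.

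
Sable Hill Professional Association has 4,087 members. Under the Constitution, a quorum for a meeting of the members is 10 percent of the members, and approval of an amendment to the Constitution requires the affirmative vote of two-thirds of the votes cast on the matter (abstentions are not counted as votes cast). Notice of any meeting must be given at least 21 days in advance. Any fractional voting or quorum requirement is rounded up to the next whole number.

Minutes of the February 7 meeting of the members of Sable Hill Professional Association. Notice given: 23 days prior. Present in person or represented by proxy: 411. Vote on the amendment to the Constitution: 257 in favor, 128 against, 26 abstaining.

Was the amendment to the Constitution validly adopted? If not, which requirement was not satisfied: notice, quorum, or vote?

Notice: 23 days given; 21 required. Satisfied.
Quorum: 10% of 4,087 = 408.70, rounded up to 409; 411 present. Satisfied.
Vote: requires two-thirds of the votes cast (411 − 26 abstaining = 385); 2/3 of 385 = 256.67, rounded up to 257, so 257 needed; 257 in favor. Satisfied.

Valid — all requirements satisfied.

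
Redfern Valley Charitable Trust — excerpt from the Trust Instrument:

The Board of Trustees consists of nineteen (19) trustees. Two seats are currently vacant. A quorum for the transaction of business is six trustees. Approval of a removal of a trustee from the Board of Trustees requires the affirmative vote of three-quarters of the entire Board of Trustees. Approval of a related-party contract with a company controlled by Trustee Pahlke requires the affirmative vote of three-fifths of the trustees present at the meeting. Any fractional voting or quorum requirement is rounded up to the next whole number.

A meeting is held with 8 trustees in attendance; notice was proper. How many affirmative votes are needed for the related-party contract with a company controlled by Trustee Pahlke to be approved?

5

The related-party contract with a company controlled by Trustee Pahlke requires three-fifths of the trustees present (8).
3/5 of 8 = 4.80, rounded up to 5.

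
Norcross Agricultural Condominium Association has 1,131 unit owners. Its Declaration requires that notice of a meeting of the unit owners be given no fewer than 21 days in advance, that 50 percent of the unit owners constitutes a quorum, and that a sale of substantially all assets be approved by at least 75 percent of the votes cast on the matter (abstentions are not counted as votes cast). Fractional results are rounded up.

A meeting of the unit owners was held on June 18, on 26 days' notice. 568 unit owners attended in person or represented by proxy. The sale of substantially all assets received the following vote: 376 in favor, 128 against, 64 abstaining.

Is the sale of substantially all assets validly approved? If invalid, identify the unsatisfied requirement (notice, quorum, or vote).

Notice: 26 days given; 21 required. Satisfied.
Quorum: 50% of 1,131 = 565.50, rounded up to 566; 568 present. Satisfied.
Vote: requires three-fourths of the votes cast (568 − 64 abstaining = 504); 3/4 of 504 = 378, so 378 needed; 376 in favor. Not satisfied.

Invalid — vote requirement not satisfied.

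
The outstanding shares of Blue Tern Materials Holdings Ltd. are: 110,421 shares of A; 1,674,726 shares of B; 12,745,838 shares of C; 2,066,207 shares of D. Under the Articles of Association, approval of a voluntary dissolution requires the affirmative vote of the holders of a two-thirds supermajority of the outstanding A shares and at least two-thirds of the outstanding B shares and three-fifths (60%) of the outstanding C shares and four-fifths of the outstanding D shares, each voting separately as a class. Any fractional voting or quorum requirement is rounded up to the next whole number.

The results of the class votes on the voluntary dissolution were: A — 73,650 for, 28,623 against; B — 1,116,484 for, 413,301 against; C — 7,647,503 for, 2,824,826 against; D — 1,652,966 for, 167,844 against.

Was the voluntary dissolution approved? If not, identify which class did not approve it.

A: 2/3 of 110421 = 73614; 73,614 required, 73,650 in favor — approved.
B: 2/3 of 1674726 = 1116484; 1,116,484 required, 1,116,484 in favor — approved.
C: 3/5 of 12745838 = 7647502.80, rounded up to 7647503; 7,647,503 required, 7,647,503 in favor — approved.
D: 4/5 of 2066207 = 1652965.60, rounded up to 1652966; 1,652,966 required, 1,652,966 in favor — approved.

Approved — every class gave the required vote.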